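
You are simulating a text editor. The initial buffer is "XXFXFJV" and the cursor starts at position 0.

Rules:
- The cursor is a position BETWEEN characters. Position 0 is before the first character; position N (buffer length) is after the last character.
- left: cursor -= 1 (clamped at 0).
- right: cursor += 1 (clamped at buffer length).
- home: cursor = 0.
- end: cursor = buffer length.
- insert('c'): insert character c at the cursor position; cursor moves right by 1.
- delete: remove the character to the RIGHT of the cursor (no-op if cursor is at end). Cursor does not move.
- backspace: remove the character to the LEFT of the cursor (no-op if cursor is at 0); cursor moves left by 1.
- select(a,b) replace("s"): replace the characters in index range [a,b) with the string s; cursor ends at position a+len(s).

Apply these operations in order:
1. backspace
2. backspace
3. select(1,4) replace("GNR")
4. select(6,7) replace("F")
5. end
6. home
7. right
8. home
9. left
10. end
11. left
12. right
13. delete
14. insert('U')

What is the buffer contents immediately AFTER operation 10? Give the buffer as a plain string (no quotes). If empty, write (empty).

After op 1 (backspace): buf='XXFXFJV' cursor=0
After op 2 (backspace): buf='XXFXFJV' cursor=0
After op 3 (select(1,4) replace("GNR")): buf='XGNRFJV' cursor=4
After op 4 (select(6,7) replace("F")): buf='XGNRFJF' cursor=7
After op 5 (end): buf='XGNRFJF' cursor=7
After op 6 (home): buf='XGNRFJF' cursor=0
After op 7 (right): buf='XGNRFJF' cursor=1
After op 8 (home): buf='XGNRFJF' cursor=0
After op 9 (left): buf='XGNRFJF' cursor=0
After op 10 (end): buf='XGNRFJF' cursor=7

Answer: XGNRFJF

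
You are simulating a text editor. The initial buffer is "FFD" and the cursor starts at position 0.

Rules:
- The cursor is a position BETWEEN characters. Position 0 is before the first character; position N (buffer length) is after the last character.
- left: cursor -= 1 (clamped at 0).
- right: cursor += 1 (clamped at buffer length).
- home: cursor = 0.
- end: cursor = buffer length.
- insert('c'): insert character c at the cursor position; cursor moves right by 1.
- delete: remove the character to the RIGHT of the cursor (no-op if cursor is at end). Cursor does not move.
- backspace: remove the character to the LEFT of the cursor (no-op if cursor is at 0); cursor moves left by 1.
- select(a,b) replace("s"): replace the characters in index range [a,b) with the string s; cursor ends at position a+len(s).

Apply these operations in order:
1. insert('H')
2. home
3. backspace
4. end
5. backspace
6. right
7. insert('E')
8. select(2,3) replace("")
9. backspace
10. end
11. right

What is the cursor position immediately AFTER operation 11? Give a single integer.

After op 1 (insert('H')): buf='HFFD' cursor=1
After op 2 (home): buf='HFFD' cursor=0
After op 3 (backspace): buf='HFFD' cursor=0
After op 4 (end): buf='HFFD' cursor=4
After op 5 (backspace): buf='HFF' cursor=3
After op 6 (right): buf='HFF' cursor=3
After op 7 (insert('E')): buf='HFFE' cursor=4
After op 8 (select(2,3) replace("")): buf='HFE' cursor=2
After op 9 (backspace): buf='HE' cursor=1
After op 10 (end): buf='HE' cursor=2
After op 11 (right): buf='HE' cursor=2

Answer: 2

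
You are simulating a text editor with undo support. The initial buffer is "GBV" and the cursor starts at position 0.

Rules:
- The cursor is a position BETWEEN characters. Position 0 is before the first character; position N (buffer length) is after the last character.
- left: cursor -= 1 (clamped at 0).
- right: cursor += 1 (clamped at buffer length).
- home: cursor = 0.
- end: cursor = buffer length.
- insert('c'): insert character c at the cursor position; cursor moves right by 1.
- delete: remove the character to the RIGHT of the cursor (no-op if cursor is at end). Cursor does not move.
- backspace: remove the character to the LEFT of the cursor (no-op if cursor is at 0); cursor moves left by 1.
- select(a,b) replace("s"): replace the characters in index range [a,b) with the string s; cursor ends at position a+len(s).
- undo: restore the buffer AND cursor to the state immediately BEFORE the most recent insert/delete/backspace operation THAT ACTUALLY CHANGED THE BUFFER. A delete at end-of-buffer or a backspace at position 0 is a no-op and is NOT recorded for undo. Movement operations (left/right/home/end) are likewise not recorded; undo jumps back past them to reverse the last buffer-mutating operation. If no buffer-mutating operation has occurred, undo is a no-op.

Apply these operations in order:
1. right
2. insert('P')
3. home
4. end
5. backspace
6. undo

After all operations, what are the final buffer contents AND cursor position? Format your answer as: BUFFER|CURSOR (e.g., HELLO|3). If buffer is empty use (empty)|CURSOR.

Answer: GPBV|4

Derivation:
After op 1 (right): buf='GBV' cursor=1
After op 2 (insert('P')): buf='GPBV' cursor=2
After op 3 (home): buf='GPBV' cursor=0
After op 4 (end): buf='GPBV' cursor=4
After op 5 (backspace): buf='GPB' cursor=3
After op 6 (undo): buf='GPBV' cursor=4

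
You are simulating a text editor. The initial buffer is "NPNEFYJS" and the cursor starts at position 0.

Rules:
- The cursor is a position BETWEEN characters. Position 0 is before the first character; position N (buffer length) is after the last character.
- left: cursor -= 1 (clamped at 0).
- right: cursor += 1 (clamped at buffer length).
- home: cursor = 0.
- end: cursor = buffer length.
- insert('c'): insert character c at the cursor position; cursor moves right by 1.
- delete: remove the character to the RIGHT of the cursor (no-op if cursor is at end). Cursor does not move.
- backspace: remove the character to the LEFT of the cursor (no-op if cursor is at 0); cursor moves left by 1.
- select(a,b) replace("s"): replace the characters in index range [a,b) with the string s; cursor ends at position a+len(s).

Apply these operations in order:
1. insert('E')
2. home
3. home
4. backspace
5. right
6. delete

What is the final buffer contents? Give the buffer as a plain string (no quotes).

After op 1 (insert('E')): buf='ENPNEFYJS' cursor=1
After op 2 (home): buf='ENPNEFYJS' cursor=0
After op 3 (home): buf='ENPNEFYJS' cursor=0
After op 4 (backspace): buf='ENPNEFYJS' cursor=0
After op 5 (right): buf='ENPNEFYJS' cursor=1
After op 6 (delete): buf='EPNEFYJS' cursor=1

Answer: EPNEFYJS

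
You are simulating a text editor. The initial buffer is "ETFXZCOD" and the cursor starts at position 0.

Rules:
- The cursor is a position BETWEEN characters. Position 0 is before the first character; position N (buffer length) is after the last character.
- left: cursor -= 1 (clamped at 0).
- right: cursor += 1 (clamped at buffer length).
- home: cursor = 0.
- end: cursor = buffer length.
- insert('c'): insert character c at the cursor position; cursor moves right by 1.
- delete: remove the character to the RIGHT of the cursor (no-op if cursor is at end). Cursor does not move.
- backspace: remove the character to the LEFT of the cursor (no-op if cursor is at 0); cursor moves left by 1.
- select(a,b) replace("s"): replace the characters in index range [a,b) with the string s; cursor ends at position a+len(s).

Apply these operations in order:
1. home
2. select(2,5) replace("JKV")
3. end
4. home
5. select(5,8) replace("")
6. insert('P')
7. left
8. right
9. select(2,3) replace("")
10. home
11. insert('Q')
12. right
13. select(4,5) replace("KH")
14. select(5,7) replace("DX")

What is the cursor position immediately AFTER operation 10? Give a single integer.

Answer: 0

Derivation:
After op 1 (home): buf='ETFXZCOD' cursor=0
After op 2 (select(2,5) replace("JKV")): buf='ETJKVCOD' cursor=5
After op 3 (end): buf='ETJKVCOD' cursor=8
After op 4 (home): buf='ETJKVCOD' cursor=0
After op 5 (select(5,8) replace("")): buf='ETJKV' cursor=5
After op 6 (insert('P')): buf='ETJKVP' cursor=6
After op 7 (left): buf='ETJKVP' cursor=5
After op 8 (right): buf='ETJKVP' cursor=6
After op 9 (select(2,3) replace("")): buf='ETKVP' cursor=2
After op 10 (home): buf='ETKVP' cursor=0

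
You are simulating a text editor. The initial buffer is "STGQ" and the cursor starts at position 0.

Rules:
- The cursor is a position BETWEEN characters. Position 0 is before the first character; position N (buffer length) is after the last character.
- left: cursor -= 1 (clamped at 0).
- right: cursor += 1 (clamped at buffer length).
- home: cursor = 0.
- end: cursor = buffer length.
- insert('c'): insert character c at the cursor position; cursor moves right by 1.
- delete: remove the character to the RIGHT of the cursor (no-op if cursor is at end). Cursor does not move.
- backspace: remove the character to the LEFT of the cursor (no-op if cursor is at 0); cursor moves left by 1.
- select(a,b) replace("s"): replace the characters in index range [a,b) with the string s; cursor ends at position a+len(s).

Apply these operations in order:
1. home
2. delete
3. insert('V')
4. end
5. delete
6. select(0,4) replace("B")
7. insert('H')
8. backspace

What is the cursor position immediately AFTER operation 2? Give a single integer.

Answer: 0

Derivation:
After op 1 (home): buf='STGQ' cursor=0
After op 2 (delete): buf='TGQ' cursor=0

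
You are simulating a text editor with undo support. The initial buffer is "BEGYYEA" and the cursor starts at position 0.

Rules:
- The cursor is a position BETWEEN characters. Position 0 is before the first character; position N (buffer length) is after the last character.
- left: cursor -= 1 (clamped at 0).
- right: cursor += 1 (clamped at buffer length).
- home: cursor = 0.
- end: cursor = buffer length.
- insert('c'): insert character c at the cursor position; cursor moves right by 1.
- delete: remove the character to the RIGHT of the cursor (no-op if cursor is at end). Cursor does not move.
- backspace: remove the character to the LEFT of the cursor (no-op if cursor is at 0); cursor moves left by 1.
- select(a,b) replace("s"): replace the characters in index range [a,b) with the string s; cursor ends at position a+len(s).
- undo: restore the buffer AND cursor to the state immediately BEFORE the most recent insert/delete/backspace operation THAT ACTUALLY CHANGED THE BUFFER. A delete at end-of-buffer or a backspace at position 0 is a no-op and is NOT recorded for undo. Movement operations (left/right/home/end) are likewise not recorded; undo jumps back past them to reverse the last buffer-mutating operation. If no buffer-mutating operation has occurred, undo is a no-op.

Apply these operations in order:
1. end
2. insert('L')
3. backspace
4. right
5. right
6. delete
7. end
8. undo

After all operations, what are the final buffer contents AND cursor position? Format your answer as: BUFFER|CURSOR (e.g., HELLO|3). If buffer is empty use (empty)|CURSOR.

After op 1 (end): buf='BEGYYEA' cursor=7
After op 2 (insert('L')): buf='BEGYYEAL' cursor=8
After op 3 (backspace): buf='BEGYYEA' cursor=7
After op 4 (right): buf='BEGYYEA' cursor=7
After op 5 (right): buf='BEGYYEA' cursor=7
After op 6 (delete): buf='BEGYYEA' cursor=7
After op 7 (end): buf='BEGYYEA' cursor=7
After op 8 (undo): buf='BEGYYEAL' cursor=8

Answer: BEGYYEAL|8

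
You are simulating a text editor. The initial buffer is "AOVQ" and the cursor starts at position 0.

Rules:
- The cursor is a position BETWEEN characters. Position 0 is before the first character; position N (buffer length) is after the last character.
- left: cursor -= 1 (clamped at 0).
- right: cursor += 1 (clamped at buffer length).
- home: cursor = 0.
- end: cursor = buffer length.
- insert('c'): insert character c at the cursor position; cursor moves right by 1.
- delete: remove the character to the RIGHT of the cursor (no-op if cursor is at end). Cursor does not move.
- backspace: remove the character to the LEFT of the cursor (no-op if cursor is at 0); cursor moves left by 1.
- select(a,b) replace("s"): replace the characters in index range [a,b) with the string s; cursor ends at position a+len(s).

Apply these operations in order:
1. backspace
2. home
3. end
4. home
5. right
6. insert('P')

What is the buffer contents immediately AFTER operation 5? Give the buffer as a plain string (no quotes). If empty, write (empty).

After op 1 (backspace): buf='AOVQ' cursor=0
After op 2 (home): buf='AOVQ' cursor=0
After op 3 (end): buf='AOVQ' cursor=4
After op 4 (home): buf='AOVQ' cursor=0
After op 5 (right): buf='AOVQ' cursor=1

Answer: AOVQ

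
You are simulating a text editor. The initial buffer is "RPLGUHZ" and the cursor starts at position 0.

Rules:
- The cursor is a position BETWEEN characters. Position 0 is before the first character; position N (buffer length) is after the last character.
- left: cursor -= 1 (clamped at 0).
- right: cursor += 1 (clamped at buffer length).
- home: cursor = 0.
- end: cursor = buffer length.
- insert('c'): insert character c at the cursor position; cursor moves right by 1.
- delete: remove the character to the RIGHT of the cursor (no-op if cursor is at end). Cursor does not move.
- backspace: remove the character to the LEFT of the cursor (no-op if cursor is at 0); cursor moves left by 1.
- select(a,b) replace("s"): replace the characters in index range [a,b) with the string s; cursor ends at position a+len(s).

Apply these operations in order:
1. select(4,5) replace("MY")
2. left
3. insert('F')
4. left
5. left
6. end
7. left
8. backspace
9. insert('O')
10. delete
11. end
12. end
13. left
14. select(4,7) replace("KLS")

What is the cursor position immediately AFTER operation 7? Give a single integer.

Answer: 8

Derivation:
After op 1 (select(4,5) replace("MY")): buf='RPLGMYHZ' cursor=6
After op 2 (left): buf='RPLGMYHZ' cursor=5
After op 3 (insert('F')): buf='RPLGMFYHZ' cursor=6
After op 4 (left): buf='RPLGMFYHZ' cursor=5
After op 5 (left): buf='RPLGMFYHZ' cursor=4
After op 6 (end): buf='RPLGMFYHZ' cursor=9
After op 7 (left): buf='RPLGMFYHZ' cursor=8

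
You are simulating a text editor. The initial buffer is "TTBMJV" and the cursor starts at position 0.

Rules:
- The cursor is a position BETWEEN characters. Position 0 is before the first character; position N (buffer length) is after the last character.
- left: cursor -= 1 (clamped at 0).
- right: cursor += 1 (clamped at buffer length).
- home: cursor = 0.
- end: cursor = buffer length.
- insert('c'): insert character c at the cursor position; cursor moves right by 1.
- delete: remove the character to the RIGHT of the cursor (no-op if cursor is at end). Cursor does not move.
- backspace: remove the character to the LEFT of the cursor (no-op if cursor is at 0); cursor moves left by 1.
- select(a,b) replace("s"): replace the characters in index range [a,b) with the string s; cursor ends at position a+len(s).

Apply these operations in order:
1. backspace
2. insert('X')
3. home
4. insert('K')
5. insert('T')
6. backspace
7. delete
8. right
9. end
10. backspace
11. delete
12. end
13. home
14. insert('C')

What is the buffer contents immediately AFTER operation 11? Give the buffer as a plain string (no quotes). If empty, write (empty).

After op 1 (backspace): buf='TTBMJV' cursor=0
After op 2 (insert('X')): buf='XTTBMJV' cursor=1
After op 3 (home): buf='XTTBMJV' cursor=0
After op 4 (insert('K')): buf='KXTTBMJV' cursor=1
After op 5 (insert('T')): buf='KTXTTBMJV' cursor=2
After op 6 (backspace): buf='KXTTBMJV' cursor=1
After op 7 (delete): buf='KTTBMJV' cursor=1
After op 8 (right): buf='KTTBMJV' cursor=2
After op 9 (end): buf='KTTBMJV' cursor=7
After op 10 (backspace): buf='KTTBMJ' cursor=6
After op 11 (delete): buf='KTTBMJ' cursor=6

Answer: KTTBMJ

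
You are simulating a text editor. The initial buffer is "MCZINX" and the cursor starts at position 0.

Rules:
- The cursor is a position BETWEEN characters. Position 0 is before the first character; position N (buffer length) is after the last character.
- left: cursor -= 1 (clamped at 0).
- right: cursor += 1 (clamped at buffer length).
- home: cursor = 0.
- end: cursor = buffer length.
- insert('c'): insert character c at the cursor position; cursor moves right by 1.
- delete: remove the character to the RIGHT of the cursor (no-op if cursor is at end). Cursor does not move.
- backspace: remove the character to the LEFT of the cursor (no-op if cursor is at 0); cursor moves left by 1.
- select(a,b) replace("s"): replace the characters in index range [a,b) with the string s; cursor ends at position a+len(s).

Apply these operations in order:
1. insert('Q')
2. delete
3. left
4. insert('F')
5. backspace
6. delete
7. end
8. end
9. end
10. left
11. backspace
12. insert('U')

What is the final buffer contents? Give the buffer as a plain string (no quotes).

After op 1 (insert('Q')): buf='QMCZINX' cursor=1
After op 2 (delete): buf='QCZINX' cursor=1
After op 3 (left): buf='QCZINX' cursor=0
After op 4 (insert('F')): buf='FQCZINX' cursor=1
After op 5 (backspace): buf='QCZINX' cursor=0
After op 6 (delete): buf='CZINX' cursor=0
After op 7 (end): buf='CZINX' cursor=5
After op 8 (end): buf='CZINX' cursor=5
After op 9 (end): buf='CZINX' cursor=5
After op 10 (left): buf='CZINX' cursor=4
After op 11 (backspace): buf='CZIX' cursor=3
After op 12 (insert('U')): buf='CZIUX' cursor=4

Answer: CZIUX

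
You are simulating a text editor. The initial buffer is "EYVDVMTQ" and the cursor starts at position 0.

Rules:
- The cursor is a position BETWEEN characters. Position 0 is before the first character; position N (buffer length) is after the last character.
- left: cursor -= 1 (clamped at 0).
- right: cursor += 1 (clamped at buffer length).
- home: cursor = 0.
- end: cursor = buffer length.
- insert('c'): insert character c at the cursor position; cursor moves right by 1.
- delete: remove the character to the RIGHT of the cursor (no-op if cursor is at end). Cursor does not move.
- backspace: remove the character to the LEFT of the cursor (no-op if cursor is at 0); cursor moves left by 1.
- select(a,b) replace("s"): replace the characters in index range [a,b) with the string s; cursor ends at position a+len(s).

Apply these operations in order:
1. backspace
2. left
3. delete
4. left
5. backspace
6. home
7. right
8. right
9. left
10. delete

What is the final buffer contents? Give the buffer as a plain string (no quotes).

Answer: YDVMTQ

Derivation:
After op 1 (backspace): buf='EYVDVMTQ' cursor=0
After op 2 (left): buf='EYVDVMTQ' cursor=0
After op 3 (delete): buf='YVDVMTQ' cursor=0
After op 4 (left): buf='YVDVMTQ' cursor=0
After op 5 (backspace): buf='YVDVMTQ' cursor=0
After op 6 (home): buf='YVDVMTQ' cursor=0
After op 7 (right): buf='YVDVMTQ' cursor=1
After op 8 (right): buf='YVDVMTQ' cursor=2
After op 9 (left): buf='YVDVMTQ' cursor=1
After op 10 (delete): buf='YDVMTQ' cursor=1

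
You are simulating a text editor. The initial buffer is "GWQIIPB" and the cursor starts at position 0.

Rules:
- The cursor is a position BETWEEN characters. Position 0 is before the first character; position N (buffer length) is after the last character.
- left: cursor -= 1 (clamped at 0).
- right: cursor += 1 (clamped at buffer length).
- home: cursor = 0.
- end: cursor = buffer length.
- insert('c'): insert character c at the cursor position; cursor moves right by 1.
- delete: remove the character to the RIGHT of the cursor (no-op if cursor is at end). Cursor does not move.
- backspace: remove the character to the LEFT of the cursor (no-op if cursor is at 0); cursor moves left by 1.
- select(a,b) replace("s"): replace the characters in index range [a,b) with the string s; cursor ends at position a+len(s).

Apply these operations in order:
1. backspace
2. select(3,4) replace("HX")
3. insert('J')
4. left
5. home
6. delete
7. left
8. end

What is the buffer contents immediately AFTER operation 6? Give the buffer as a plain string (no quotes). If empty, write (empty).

Answer: WQHXJIPB

Derivation:
After op 1 (backspace): buf='GWQIIPB' cursor=0
After op 2 (select(3,4) replace("HX")): buf='GWQHXIPB' cursor=5
After op 3 (insert('J')): buf='GWQHXJIPB' cursor=6
After op 4 (left): buf='GWQHXJIPB' cursor=5
After op 5 (home): buf='GWQHXJIPB' cursor=0
After op 6 (delete): buf='WQHXJIPB' cursor=0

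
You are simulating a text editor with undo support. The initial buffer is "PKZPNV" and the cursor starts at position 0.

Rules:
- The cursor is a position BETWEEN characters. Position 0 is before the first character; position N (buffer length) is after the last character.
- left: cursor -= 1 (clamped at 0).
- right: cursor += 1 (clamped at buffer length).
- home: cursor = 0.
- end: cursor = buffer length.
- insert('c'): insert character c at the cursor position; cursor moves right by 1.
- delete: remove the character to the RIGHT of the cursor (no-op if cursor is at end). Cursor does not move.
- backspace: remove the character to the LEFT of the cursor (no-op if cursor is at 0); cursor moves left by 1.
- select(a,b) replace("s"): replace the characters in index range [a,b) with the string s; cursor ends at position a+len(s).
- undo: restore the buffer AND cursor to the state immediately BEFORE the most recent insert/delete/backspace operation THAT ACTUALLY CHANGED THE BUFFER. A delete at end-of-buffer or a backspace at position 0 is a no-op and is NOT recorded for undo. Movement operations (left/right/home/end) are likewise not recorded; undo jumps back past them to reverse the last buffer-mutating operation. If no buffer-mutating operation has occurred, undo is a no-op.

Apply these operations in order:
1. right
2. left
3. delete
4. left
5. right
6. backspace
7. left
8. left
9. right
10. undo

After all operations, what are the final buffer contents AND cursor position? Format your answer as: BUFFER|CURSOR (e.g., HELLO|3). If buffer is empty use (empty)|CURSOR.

After op 1 (right): buf='PKZPNV' cursor=1
After op 2 (left): buf='PKZPNV' cursor=0
After op 3 (delete): buf='KZPNV' cursor=0
After op 4 (left): buf='KZPNV' cursor=0
After op 5 (right): buf='KZPNV' cursor=1
After op 6 (backspace): buf='ZPNV' cursor=0
After op 7 (left): buf='ZPNV' cursor=0
After op 8 (left): buf='ZPNV' cursor=0
After op 9 (right): buf='ZPNV' cursor=1
After op 10 (undo): buf='KZPNV' cursor=1

Answer: KZPNV|1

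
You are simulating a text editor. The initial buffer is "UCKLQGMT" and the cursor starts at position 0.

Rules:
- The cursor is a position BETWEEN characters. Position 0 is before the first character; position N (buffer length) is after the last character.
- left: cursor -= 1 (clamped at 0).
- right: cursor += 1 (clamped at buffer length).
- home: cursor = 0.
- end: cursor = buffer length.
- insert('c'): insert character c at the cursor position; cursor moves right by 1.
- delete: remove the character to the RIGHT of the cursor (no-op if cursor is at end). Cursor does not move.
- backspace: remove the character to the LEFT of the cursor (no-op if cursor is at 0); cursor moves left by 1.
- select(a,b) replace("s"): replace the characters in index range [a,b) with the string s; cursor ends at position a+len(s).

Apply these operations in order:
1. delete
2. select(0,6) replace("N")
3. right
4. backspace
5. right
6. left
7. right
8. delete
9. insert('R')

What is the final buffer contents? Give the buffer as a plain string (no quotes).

Answer: NR

Derivation:
After op 1 (delete): buf='CKLQGMT' cursor=0
After op 2 (select(0,6) replace("N")): buf='NT' cursor=1
After op 3 (right): buf='NT' cursor=2
After op 4 (backspace): buf='N' cursor=1
After op 5 (right): buf='N' cursor=1
After op 6 (left): buf='N' cursor=0
After op 7 (right): buf='N' cursor=1
After op 8 (delete): buf='N' cursor=1
After op 9 (insert('R')): buf='NR' cursor=2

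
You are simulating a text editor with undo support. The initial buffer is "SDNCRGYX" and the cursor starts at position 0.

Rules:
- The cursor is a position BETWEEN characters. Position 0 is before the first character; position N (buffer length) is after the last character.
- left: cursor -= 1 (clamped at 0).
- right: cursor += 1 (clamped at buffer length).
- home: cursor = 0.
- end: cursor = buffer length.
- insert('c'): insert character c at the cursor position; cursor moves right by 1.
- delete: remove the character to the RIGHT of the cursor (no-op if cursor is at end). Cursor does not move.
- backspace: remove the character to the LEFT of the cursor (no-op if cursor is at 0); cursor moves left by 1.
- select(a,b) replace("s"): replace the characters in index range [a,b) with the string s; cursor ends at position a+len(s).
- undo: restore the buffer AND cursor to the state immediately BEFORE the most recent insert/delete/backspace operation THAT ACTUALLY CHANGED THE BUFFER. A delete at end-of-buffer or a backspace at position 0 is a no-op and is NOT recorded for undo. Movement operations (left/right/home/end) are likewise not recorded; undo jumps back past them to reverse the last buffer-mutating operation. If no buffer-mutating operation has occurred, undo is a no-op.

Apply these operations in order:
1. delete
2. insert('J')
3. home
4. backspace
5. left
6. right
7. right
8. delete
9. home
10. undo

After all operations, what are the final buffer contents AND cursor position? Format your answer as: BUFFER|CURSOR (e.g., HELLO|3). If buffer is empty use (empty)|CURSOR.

After op 1 (delete): buf='DNCRGYX' cursor=0
After op 2 (insert('J')): buf='JDNCRGYX' cursor=1
After op 3 (home): buf='JDNCRGYX' cursor=0
After op 4 (backspace): buf='JDNCRGYX' cursor=0
After op 5 (left): buf='JDNCRGYX' cursor=0
After op 6 (right): buf='JDNCRGYX' cursor=1
After op 7 (right): buf='JDNCRGYX' cursor=2
After op 8 (delete): buf='JDCRGYX' cursor=2
After op 9 (home): buf='JDCRGYX' cursor=0
After op 10 (undo): buf='JDNCRGYX' cursor=2

Answer: JDNCRGYX|2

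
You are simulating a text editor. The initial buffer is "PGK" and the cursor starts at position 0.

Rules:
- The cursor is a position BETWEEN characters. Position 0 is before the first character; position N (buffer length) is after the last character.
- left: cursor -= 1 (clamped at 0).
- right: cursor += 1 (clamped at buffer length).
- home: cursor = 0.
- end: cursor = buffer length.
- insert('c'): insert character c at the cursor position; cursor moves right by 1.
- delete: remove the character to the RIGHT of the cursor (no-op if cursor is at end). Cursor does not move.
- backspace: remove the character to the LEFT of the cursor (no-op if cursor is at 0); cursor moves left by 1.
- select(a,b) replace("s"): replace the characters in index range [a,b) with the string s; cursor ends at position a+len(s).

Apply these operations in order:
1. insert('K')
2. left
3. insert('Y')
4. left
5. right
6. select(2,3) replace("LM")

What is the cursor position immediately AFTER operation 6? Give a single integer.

After op 1 (insert('K')): buf='KPGK' cursor=1
After op 2 (left): buf='KPGK' cursor=0
After op 3 (insert('Y')): buf='YKPGK' cursor=1
After op 4 (left): buf='YKPGK' cursor=0
After op 5 (right): buf='YKPGK' cursor=1
After op 6 (select(2,3) replace("LM")): buf='YKLMGK' cursor=4

Answer: 4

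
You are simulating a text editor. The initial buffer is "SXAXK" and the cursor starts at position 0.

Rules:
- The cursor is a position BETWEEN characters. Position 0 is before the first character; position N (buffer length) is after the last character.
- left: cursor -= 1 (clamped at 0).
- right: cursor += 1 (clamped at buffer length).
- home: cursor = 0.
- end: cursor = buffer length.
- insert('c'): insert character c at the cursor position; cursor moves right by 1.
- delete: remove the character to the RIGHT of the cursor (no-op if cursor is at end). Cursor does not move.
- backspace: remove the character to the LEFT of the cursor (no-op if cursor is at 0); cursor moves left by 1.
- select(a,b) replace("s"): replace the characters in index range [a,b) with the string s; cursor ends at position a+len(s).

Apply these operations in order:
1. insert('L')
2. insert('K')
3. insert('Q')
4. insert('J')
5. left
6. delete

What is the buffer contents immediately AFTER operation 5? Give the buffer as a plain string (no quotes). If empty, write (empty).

After op 1 (insert('L')): buf='LSXAXK' cursor=1
After op 2 (insert('K')): buf='LKSXAXK' cursor=2
After op 3 (insert('Q')): buf='LKQSXAXK' cursor=3
After op 4 (insert('J')): buf='LKQJSXAXK' cursor=4
After op 5 (left): buf='LKQJSXAXK' cursor=3

Answer: LKQJSXAXK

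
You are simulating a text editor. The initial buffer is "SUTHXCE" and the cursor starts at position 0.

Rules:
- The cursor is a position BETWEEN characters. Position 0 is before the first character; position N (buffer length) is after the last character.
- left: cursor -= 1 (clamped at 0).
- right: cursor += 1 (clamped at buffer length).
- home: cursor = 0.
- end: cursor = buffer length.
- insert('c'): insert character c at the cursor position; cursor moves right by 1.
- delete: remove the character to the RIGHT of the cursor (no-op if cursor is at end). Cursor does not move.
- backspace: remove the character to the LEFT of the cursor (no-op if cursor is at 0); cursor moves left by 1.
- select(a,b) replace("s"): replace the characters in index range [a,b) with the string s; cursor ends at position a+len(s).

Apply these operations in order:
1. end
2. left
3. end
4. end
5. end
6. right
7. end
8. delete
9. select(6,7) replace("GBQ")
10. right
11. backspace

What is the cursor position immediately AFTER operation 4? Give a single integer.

After op 1 (end): buf='SUTHXCE' cursor=7
After op 2 (left): buf='SUTHXCE' cursor=6
After op 3 (end): buf='SUTHXCE' cursor=7
After op 4 (end): buf='SUTHXCE' cursor=7

Answer: 7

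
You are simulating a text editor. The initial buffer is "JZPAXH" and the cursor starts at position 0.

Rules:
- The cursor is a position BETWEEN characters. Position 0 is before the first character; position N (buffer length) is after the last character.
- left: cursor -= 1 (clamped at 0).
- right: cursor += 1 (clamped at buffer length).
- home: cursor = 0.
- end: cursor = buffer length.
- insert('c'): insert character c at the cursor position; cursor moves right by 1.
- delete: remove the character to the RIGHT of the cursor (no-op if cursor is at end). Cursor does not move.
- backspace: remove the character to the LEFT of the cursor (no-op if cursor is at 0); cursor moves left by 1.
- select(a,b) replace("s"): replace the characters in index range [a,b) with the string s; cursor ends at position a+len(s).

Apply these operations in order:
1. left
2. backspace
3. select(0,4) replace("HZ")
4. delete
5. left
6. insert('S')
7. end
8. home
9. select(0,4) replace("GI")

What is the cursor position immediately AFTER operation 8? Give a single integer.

Answer: 0

Derivation:
After op 1 (left): buf='JZPAXH' cursor=0
After op 2 (backspace): buf='JZPAXH' cursor=0
After op 3 (select(0,4) replace("HZ")): buf='HZXH' cursor=2
After op 4 (delete): buf='HZH' cursor=2
After op 5 (left): buf='HZH' cursor=1
After op 6 (insert('S')): buf='HSZH' cursor=2
After op 7 (end): buf='HSZH' cursor=4
After op 8 (home): buf='HSZH' cursor=0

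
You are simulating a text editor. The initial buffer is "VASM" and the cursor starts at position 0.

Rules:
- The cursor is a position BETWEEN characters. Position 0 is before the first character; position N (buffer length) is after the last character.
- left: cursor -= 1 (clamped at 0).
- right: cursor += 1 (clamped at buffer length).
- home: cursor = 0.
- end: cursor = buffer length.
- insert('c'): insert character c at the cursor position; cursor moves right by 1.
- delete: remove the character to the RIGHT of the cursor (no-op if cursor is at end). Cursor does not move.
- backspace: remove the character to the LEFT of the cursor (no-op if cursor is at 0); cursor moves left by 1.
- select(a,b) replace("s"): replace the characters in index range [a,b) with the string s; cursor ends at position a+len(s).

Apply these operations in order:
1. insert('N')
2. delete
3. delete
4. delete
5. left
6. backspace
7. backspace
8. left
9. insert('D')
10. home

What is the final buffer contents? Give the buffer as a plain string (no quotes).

After op 1 (insert('N')): buf='NVASM' cursor=1
After op 2 (delete): buf='NASM' cursor=1
After op 3 (delete): buf='NSM' cursor=1
After op 4 (delete): buf='NM' cursor=1
After op 5 (left): buf='NM' cursor=0
After op 6 (backspace): buf='NM' cursor=0
After op 7 (backspace): buf='NM' cursor=0
After op 8 (left): buf='NM' cursor=0
After op 9 (insert('D')): buf='DNM' cursor=1
After op 10 (home): buf='DNM' cursor=0

Answer: DNM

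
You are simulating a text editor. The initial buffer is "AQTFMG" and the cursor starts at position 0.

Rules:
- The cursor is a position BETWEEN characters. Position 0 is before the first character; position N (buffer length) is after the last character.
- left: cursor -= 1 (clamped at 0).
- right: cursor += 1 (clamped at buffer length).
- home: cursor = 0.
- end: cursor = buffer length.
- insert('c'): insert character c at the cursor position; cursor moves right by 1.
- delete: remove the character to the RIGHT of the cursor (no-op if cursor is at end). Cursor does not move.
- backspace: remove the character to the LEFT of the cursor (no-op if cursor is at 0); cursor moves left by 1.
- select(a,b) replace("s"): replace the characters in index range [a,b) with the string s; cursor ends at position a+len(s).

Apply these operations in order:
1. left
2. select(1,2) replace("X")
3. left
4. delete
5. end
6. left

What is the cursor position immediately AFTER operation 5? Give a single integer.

Answer: 5

Derivation:
After op 1 (left): buf='AQTFMG' cursor=0
After op 2 (select(1,2) replace("X")): buf='AXTFMG' cursor=2
After op 3 (left): buf='AXTFMG' cursor=1
After op 4 (delete): buf='ATFMG' cursor=1
After op 5 (end): buf='ATFMG' cursor=5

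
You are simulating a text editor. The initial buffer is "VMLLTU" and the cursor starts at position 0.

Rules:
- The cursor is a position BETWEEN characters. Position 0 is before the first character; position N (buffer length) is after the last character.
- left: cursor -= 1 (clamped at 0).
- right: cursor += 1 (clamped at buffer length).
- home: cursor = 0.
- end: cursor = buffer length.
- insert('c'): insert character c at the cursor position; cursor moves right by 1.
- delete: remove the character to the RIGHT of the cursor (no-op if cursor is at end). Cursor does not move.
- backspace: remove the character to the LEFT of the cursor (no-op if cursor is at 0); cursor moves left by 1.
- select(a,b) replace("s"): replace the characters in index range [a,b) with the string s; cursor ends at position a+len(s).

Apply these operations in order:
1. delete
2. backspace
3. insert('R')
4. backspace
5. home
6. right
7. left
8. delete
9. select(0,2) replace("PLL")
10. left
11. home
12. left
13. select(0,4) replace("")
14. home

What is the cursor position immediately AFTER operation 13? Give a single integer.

Answer: 0

Derivation:
After op 1 (delete): buf='MLLTU' cursor=0
After op 2 (backspace): buf='MLLTU' cursor=0
After op 3 (insert('R')): buf='RMLLTU' cursor=1
After op 4 (backspace): buf='MLLTU' cursor=0
After op 5 (home): buf='MLLTU' cursor=0
After op 6 (right): buf='MLLTU' cursor=1
After op 7 (left): buf='MLLTU' cursor=0
After op 8 (delete): buf='LLTU' cursor=0
After op 9 (select(0,2) replace("PLL")): buf='PLLTU' cursor=3
After op 10 (left): buf='PLLTU' cursor=2
After op 11 (home): buf='PLLTU' cursor=0
After op 12 (left): buf='PLLTU' cursor=0
After op 13 (select(0,4) replace("")): buf='U' cursor=0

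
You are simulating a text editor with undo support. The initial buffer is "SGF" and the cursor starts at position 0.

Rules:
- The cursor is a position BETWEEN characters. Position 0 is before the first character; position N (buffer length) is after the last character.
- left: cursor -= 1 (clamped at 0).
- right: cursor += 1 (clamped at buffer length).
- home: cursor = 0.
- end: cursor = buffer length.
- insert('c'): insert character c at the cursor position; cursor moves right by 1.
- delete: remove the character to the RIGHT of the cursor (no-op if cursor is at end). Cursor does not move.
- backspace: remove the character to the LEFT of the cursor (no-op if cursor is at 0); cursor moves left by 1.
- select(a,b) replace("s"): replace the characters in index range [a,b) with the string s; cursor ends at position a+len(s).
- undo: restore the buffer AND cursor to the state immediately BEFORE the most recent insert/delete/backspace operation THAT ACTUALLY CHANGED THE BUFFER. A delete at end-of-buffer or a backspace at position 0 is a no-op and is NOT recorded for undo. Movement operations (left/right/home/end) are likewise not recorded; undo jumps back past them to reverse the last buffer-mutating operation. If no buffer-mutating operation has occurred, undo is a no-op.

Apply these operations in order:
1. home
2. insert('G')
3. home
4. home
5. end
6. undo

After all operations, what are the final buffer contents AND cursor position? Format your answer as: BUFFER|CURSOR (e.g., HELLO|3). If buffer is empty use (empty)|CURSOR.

Answer: SGF|0

Derivation:
After op 1 (home): buf='SGF' cursor=0
After op 2 (insert('G')): buf='GSGF' cursor=1
After op 3 (home): buf='GSGF' cursor=0
After op 4 (home): buf='GSGF' cursor=0
After op 5 (end): buf='GSGF' cursor=4
After op 6 (undo): buf='SGF' cursor=0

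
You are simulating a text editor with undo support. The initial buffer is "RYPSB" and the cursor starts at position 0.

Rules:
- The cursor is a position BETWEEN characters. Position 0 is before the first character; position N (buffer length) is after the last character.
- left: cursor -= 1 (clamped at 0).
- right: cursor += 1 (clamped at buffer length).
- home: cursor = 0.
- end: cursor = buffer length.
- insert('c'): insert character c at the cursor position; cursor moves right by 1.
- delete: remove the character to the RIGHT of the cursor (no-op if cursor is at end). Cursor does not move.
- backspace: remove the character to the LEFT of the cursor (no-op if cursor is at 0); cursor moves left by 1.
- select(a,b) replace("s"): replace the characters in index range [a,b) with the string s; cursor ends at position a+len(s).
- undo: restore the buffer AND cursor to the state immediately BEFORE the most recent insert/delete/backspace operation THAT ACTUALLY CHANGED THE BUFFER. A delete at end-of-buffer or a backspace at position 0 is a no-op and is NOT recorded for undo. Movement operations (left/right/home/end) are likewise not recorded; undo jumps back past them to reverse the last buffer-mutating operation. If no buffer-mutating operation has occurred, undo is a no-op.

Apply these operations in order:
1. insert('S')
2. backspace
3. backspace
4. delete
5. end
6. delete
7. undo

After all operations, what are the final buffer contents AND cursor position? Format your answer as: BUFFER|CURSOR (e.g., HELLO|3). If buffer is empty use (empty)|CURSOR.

After op 1 (insert('S')): buf='SRYPSB' cursor=1
After op 2 (backspace): buf='RYPSB' cursor=0
After op 3 (backspace): buf='RYPSB' cursor=0
After op 4 (delete): buf='YPSB' cursor=0
After op 5 (end): buf='YPSB' cursor=4
After op 6 (delete): buf='YPSB' cursor=4
After op 7 (undo): buf='RYPSB' cursor=0

Answer: RYPSB|0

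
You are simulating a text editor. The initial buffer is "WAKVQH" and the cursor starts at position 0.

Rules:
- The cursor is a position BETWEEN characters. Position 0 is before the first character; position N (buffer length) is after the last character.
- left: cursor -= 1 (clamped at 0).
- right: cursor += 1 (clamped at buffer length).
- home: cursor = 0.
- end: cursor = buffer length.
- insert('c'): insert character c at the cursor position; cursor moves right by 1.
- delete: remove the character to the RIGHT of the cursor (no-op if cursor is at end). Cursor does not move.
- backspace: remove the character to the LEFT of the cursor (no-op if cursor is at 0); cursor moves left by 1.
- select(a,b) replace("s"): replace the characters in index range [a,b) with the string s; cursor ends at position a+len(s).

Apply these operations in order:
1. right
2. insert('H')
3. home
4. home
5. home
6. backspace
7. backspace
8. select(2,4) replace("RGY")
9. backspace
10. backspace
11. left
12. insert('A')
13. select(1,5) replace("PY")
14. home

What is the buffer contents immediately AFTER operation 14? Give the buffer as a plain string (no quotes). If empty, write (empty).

After op 1 (right): buf='WAKVQH' cursor=1
After op 2 (insert('H')): buf='WHAKVQH' cursor=2
After op 3 (home): buf='WHAKVQH' cursor=0
After op 4 (home): buf='WHAKVQH' cursor=0
After op 5 (home): buf='WHAKVQH' cursor=0
After op 6 (backspace): buf='WHAKVQH' cursor=0
After op 7 (backspace): buf='WHAKVQH' cursor=0
After op 8 (select(2,4) replace("RGY")): buf='WHRGYVQH' cursor=5
After op 9 (backspace): buf='WHRGVQH' cursor=4
After op 10 (backspace): buf='WHRVQH' cursor=3
After op 11 (left): buf='WHRVQH' cursor=2
After op 12 (insert('A')): buf='WHARVQH' cursor=3
After op 13 (select(1,5) replace("PY")): buf='WPYQH' cursor=3
After op 14 (home): buf='WPYQH' cursor=0

Answer: WPYQH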